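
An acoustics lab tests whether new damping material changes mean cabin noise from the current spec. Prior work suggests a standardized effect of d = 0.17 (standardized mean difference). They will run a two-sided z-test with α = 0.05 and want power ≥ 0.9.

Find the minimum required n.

Set Φ(δ − 1.960) = 0.9; then δ − 1.960 = Φ⁻¹(0.9) = 1.282, giving δ = 3.242.
(For δ > 0 the lower-tail rejection region contributes negligibly to power, so the one-term inversion is standard.)
δ = d·√n ⇒ n = (δ/d)² = (3.242 / 0.17)² = 363.58.
Rounding up, n = 364.

n = 364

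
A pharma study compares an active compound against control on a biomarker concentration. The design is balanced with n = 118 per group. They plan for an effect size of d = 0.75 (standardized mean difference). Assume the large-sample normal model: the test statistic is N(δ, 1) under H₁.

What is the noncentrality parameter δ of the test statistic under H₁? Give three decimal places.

The noncentrality parameter scales effect size by the design's sample-size factor: δ = d·√(n/2) = 0.75 × √(118/2) = 5.7609

δ ≈ 5.761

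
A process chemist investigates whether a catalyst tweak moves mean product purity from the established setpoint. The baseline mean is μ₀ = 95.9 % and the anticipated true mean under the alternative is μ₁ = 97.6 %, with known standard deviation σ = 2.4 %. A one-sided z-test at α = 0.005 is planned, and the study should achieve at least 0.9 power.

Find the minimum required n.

n = 30

Standardized effect: d = |μ₁ − μ₀| / σ = |97.6 − 95.9| / 2.4 = 0.7083
Set Φ(δ − 2.576) = 0.9; then δ − 2.576 = Φ⁻¹(0.9) = 1.282, giving δ = 3.857.
δ = d·√n ⇒ n = (δ/d)² = (3.857 / 0.7083)² = 29.66.
Round up to the next whole unit.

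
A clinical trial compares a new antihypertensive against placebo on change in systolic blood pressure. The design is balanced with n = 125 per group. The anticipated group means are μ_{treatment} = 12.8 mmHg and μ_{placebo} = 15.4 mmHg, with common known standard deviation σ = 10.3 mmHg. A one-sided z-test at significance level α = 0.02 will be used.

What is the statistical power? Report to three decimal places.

Power ≈ 0.477

Standardized effect: d = |μ_{treatment} − μ_{placebo}| / σ = |12.8 − 15.4| / 10.3 = 0.2524
Noncentrality parameter: λ = d·√(n/2) = 0.2524 × √(125/2) = 1.9956
One-sided α = 0.02 → critical value z_{0.02} = 2.054.
Power = P(Z > 2.054 − λ) = Φ(-0.058) = 0.4768.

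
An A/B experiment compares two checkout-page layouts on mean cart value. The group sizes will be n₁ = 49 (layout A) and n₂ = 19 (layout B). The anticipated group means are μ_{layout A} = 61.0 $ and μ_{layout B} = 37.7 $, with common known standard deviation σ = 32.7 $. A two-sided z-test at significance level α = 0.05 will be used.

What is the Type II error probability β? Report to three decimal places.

β ≈ 0.249

Standardized effect: d = |μ_{layout A} − μ_{layout B}| / σ = |61.0 − 37.7| / 32.7 = 0.7125
Noncentrality parameter: δ = d / √(1/n₁ + 1/n₂) = 0.7125 / √(1/49 + 1/19) = 2.6365
Critical value for a two-sided test at α = 0.05: z_{α/2} = 1.960.
Power = Φ(δ − 1.960) + Φ(−δ − 1.960) = Φ(0.677) + Φ(-4.596) = 0.7507 + 0.0000 = 0.7507.
Type II error: β = 1 − power = 1 − 0.7507 = 0.2493.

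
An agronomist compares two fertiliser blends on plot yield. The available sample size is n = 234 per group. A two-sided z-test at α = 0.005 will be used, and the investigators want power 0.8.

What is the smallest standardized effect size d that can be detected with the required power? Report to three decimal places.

d ≈ 0.337

Required noncentrality: δ = z_{0.0025} + z_{0.20} = 2.807 + 0.842 = 3.649.
(Lower-tail contribution to power is negligible for δ > 0.)
δ = d·√(n/2) ⇒ d = δ/√(n/2) = 3.649/√(234/2) = 0.3373.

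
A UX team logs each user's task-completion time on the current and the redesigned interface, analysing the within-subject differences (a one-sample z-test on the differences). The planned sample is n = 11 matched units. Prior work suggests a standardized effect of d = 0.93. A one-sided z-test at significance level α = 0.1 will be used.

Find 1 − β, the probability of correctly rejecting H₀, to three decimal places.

Noncentrality parameter: δ = d·√n = 0.93 × √11 = 3.0845
Critical value for a one-sided test at α = 0.1: z_α = 1.282.
Power = P(Z > 1.282 − δ) = Φ(1.803) = 0.9643.

Power ≈ 0.964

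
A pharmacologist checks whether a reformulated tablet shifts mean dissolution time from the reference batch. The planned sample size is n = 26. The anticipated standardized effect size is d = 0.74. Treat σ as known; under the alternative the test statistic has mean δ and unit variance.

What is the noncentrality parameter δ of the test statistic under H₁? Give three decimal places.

δ = d·√n = 0.74 × √26 = 3.7733

δ ≈ 3.773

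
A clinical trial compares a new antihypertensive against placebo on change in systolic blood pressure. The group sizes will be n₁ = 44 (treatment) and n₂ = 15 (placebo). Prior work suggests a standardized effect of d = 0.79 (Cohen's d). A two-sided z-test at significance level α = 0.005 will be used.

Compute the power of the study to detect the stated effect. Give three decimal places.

Power ≈ 0.435

Noncentrality parameter: δ = d / √(1/n₁ + 1/n₂) = 0.79 / √(1/44 + 1/15) = 2.6422
Two-sided α = 0.005 → critical value z_{0.0025} = 2.807.
Power = Φ(δ − 2.807) + Φ(−δ − 2.807) = Φ(-0.165) + Φ(-5.449) = 0.4346 + 0.0000 = 0.4346.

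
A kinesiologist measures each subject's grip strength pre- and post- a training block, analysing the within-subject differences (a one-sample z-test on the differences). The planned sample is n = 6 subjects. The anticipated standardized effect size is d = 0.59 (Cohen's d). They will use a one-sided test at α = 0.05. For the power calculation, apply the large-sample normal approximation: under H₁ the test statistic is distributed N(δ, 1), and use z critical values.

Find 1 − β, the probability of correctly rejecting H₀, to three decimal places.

Noncentrality parameter: δ = d·√n = 0.59 × √6 = 1.4452
One-sided α = 0.05 → critical value z_{0.05} = 1.645.
Power = P(Z > 1.645 − δ) = Φ(-0.200) = 0.4209.

Power ≈ 0.421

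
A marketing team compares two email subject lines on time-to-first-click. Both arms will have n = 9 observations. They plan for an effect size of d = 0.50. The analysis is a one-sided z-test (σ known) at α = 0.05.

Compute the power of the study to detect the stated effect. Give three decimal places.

Power ≈ 0.280

Noncentrality parameter: δ = d·√(n/2) = 0.50 × √(9/2) = 1.0607
One-sided α = 0.05 → critical value z_{0.05} = 1.645.
Power = Φ(δ − 1.645) = Φ(-0.584) = 0.2795.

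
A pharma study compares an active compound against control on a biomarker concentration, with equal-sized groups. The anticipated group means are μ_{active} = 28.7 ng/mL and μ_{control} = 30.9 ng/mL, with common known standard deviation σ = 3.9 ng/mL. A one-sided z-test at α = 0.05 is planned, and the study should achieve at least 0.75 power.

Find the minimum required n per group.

n = 34 per group

Standardized effect: d = |μ_{active} − μ_{control}| / σ = |28.7 − 30.9| / 3.9 = 0.5641
Set Φ(δ − 1.645) = 0.75; then δ − 1.645 = Φ⁻¹(0.75) = 0.674, giving δ = 2.319.
δ = d·√(n/2) ⇒ n = 2(δ/d)² = 2 × (2.319 / 0.5641)² = 33.81.
Rounding up, n = 34 per group.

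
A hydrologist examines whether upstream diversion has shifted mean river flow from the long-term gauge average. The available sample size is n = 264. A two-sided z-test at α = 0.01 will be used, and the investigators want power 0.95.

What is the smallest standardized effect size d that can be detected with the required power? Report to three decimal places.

Required noncentrality: δ = z_{0.005} + z_{0.05} = 2.576 + 1.645 = 4.221.
(The second rejection-region term Φ(−δ − z_{α/2}) is negligible and dropped.)
δ = d·√n ⇒ d = δ/√n = 4.221/√264 = 0.2598.

d ≈ 0.260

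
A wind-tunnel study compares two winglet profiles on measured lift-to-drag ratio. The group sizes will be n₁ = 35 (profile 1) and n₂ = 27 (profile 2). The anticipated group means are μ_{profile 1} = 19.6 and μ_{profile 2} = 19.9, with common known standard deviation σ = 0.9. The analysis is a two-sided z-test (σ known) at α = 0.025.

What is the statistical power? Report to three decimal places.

Power ≈ 0.174

Standardized effect: d = |μ_{profile 1} − μ_{profile 2}| / σ = |19.6 − 19.9| / 0.9 = 0.3333
Noncentrality parameter: δ = d / √(1/n₁ + 1/n₂) = 0.3333 / √(1/35 + 1/27) = 1.3014
Critical value for a two-sided test at α = 0.025: z_{α/2} = 2.241.
Power = Φ(δ − 2.241) + Φ(−δ − 2.241) = Φ(-0.940) + Φ(-3.543) = 0.1736 + 0.0002 = 0.1738.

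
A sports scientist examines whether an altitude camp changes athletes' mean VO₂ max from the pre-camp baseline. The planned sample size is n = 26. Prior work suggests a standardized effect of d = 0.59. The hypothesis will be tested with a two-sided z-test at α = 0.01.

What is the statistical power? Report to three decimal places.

Power ≈ 0.667

Noncentrality parameter: δ = d·√n = 0.59 × √26 = 3.0084
Critical value for a two-sided test at α = 0.01: z_{α/2} = 2.576.
Power = Φ(δ − 2.576) + Φ(−δ − 2.576) = Φ(0.433) + Φ(-5.584) = 0.6673 + 0.0000 = 0.6673.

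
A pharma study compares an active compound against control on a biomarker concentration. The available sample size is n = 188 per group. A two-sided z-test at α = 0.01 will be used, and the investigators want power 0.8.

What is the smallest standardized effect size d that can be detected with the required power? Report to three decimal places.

d ≈ 0.352

Need Φ(δ − 2.576) = 0.8, so δ = 2.576 + 0.842 = 3.417.
(Lower-tail contribution to power is negligible for δ > 0.)
δ = d·√(n/2) ⇒ d = δ/√(n/2) = 3.417/√(188/2) = 0.3525.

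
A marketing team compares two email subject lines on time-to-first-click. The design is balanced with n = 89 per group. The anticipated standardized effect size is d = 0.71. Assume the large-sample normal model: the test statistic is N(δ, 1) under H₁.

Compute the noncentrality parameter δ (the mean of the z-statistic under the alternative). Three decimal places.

δ ≈ 4.736

The noncentrality parameter scales effect size by the design's sample-size factor: δ = d·√(n/2) = 0.71 × √(89/2) = 4.7363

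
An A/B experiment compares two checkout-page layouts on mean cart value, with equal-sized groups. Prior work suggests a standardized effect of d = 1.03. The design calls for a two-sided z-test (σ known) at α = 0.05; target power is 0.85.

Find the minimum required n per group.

n = 17 per group

For power 0.85 need Φ(δ − z_{0.025}) = 0.85, so δ = z_{0.025} + z_{0.15} = 1.960 + 1.036 = 2.996.
(Ignoring the negligible lower-tail rejection probability gives the usual closed-form inversion.)
δ = d·√(n/2) ⇒ n = 2(δ/d)² = 2 × (2.996 / 1.03)² = 16.93.
Rounding up, n = 17 per group.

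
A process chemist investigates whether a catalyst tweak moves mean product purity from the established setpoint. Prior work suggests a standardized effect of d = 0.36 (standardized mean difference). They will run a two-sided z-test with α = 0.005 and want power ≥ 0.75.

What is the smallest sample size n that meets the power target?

For power 0.75 need Φ(δ − z_{0.0025}) = 0.75, so δ = z_{0.0025} + z_{0.25} = 2.807 + 0.674 = 3.482.
(The Φ(−δ − z_{α/2}) term is vanishingly small for δ > 0 and is dropped in the standard sample-size formula.)
δ = d·√n ⇒ n = (δ/d)² = (3.482 / 0.36)² = 93.53.
Rounding up, n = 94.

n = 94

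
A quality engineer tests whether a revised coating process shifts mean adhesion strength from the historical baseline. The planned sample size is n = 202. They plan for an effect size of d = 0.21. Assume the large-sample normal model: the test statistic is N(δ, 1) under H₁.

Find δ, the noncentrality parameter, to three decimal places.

The noncentrality parameter scales effect size by the design's sample-size factor: δ = d·√n = 0.21 × √202 = 2.9847

δ ≈ 2.985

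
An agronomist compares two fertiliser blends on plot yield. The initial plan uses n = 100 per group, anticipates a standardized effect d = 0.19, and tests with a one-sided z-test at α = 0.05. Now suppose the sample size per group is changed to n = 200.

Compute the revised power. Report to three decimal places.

With n = 200 per group: δ = d·√(n/2) = 0.19 × √(200/2) = 1.9000. Critical value z_{0.05} = 1.645.
Revised power = Φ(δ − 1.645) = Φ(0.255) = 0.6007.

Power ≈ 0.601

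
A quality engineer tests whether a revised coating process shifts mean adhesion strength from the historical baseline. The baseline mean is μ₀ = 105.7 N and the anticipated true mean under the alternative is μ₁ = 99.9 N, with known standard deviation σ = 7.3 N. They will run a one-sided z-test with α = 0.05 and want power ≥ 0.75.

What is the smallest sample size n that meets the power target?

Standardized effect: d = |μ₁ − μ₀| / σ = |99.9 − 105.7| / 7.3 = 0.7945
Set Φ(δ − 1.645) = 0.75; then δ − 1.645 = Φ⁻¹(0.75) = 0.674, giving δ = 2.319.
δ = d·√n ⇒ n = (δ/d)² = (2.319 / 0.7945)² = 8.52.
Rounding up, n = 9.

n = 9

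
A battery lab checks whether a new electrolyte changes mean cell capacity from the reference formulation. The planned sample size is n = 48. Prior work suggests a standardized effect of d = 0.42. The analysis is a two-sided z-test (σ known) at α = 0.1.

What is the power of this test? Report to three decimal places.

Noncentrality parameter: λ = d·√n = 0.42 × √48 = 2.9098
Critical value for a two-sided test at α = 0.1: z_{α/2} = 1.645.
Power = Φ(λ − 1.645) + Φ(−λ − 1.645) = Φ(1.265) + Φ(-4.555) = 0.8971 + 0.0000 = 0.8971.

Power ≈ 0.897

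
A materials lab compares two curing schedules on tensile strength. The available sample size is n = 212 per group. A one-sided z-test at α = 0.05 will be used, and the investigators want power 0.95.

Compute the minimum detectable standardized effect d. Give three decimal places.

d ≈ 0.320

Required noncentrality: δ = z_{0.05} + z_{0.05} = 1.645 + 1.645 = 3.290.
δ = d·√(n/2) ⇒ d = δ/√(n/2) = 3.290/√(212/2) = 0.3195.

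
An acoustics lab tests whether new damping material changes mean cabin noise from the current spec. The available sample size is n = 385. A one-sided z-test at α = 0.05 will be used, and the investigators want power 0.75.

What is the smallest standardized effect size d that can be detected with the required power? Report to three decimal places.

Required noncentrality: δ = z_{0.05} + z_{0.25} = 1.645 + 0.674 = 2.319.
δ = d·√n ⇒ d = δ/√n = 2.319/√385 = 0.1182.

d ≈ 0.118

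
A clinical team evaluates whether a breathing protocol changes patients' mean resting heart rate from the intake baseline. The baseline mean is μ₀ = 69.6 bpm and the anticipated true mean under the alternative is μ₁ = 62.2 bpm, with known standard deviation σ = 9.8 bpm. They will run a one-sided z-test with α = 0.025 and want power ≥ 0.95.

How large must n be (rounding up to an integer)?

n = 23

Standardized effect: d = |μ₁ − μ₀| / σ = |62.2 − 69.6| / 9.8 = 0.7551
Set Φ(δ − 1.960) = 0.95; then δ − 1.960 = Φ⁻¹(0.95) = 1.645, giving δ = 3.605.
δ = d·√n ⇒ n = (δ/d)² = (3.605 / 0.7551)² = 22.79.
Rounding up, n = 23.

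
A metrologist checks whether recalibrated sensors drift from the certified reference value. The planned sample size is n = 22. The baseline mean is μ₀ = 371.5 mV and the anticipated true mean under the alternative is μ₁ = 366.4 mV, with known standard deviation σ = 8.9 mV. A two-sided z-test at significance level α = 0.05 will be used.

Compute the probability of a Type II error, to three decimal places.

Standardized effect: d = |μ₁ − μ₀| / σ = |366.4 − 371.5| / 8.9 = 0.5730
Noncentrality parameter: δ = d·√n = 0.5730 × √22 = 2.6878
Critical value for a two-sided test at α = 0.05: z_{α/2} = 1.960.
Power = Φ(δ − 1.960) + Φ(−δ − 1.960) = Φ(0.728) + Φ(-4.648) = 0.7666 + 0.0000 = 0.7666.
Type II error: β = 1 − power = 1 − 0.7666 = 0.2334.

β ≈ 0.233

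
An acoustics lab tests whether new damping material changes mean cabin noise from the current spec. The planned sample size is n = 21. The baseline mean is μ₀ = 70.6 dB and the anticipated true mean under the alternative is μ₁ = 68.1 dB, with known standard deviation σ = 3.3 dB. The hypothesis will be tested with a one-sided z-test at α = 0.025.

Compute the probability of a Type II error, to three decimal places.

β ≈ 0.065

Standardized effect: d = |μ₁ − μ₀| / σ = |68.1 − 70.6| / 3.3 = 0.7576
Noncentrality parameter: δ = d·√n = 0.7576 × √21 = 3.4716
Critical value for a one-sided test at α = 0.025: z_α = 1.960.
Power = Φ(δ − 1.960) = Φ(1.512) = 0.9347.
Type II error: β = 1 − power = 1 − 0.9347 = 0.0653.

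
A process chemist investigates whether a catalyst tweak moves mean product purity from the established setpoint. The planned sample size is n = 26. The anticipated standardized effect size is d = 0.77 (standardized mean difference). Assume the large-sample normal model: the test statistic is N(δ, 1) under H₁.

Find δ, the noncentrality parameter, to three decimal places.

δ = d·√n = 0.77 × √26 = 3.9262

δ ≈ 3.926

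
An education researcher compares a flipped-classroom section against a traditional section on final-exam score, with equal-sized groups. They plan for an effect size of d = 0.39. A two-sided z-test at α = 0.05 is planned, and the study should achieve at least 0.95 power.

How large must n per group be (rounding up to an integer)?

For power 0.95 need Φ(δ − z_{0.025}) = 0.95, so δ = z_{0.025} + z_{0.05} = 1.960 + 1.645 = 3.605.
(The Φ(−δ − z_{α/2}) term is vanishingly small for δ > 0 and is dropped in the standard sample-size formula.)
δ = d·√(n/2) ⇒ n = 2(δ/d)² = 2 × (3.605 / 0.39)² = 170.87.
Rounding up, n = 171 per group.

n = 171 per group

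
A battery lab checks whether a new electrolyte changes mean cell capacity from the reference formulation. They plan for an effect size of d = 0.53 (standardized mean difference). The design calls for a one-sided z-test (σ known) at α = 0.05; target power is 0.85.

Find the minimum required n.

n = 26

For power 0.85 need Φ(δ − z_{0.05}) = 0.85, so δ = z_{0.05} + z_{0.15} = 1.645 + 1.036 = 2.681.
δ = d·√n ⇒ n = (δ/d)² = (2.681 / 0.53)² = 25.59.
Rounding up, n = 26.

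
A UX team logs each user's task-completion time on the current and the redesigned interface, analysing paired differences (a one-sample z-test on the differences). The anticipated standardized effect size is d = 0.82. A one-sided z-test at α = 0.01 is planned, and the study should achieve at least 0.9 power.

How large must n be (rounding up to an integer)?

For power 0.9 need Φ(δ − z_{0.01}) = 0.9, so δ = z_{0.01} + z_{0.10} = 2.326 + 1.282 = 3.608.
δ = d·√n ⇒ n = (δ/d)² = (3.608 / 0.82)² = 19.36.
Rounding up, n = 20.

n = 20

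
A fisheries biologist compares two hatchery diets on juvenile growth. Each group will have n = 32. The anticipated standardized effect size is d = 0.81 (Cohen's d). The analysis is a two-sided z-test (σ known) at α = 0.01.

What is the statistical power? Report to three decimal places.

Power ≈ 0.747

Noncentrality parameter: δ = d·√(n/2) = 0.81 × √(32/2) = 3.2400
Critical value for a two-sided test at α = 0.01: z_{α/2} = 2.576.
Power = Φ(δ − 2.576) + Φ(−δ − 2.576) = Φ(0.664) + Φ(-5.816) = 0.7467 + 0.0000 = 0.7467.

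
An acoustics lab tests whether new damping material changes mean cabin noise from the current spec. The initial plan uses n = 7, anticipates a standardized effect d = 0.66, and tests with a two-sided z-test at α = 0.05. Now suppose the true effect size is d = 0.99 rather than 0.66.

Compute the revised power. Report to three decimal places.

Power ≈ 0.745

With d = 0.99: δ = d·√n = 0.99 × √7 = 2.6193. Critical value z_{0.025} = 1.960.
Revised power = Φ(δ − 1.960) + Φ(−δ − 1.960) = Φ(0.659) + Φ(-4.579) = 0.7452 + 0.0000 = 0.7452.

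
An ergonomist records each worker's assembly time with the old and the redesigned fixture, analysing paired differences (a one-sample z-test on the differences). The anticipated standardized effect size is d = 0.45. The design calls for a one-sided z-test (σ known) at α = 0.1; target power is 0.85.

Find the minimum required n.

Set Φ(δ − 1.282) = 0.85; then δ − 1.282 = Φ⁻¹(0.85) = 1.036, giving δ = 2.318.
δ = d·√n ⇒ n = (δ/d)² = (2.318 / 0.45)² = 26.53.
Round up to the next whole unit.

n = 27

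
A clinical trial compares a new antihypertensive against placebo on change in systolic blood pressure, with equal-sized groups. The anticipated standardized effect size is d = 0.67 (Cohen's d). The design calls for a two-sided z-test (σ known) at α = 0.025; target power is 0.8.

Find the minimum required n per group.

n = 43 per group

Set Φ(δ − 2.241) = 0.8; then δ − 2.241 = Φ⁻¹(0.8) = 0.842, giving δ = 3.083.
(The Φ(−δ − z_{α/2}) term is vanishingly small for δ > 0 and is dropped in the standard sample-size formula.)
δ = d·√(n/2) ⇒ n = 2(δ/d)² = 2 × (3.083 / 0.67)² = 42.35.
Round up to the next whole unit.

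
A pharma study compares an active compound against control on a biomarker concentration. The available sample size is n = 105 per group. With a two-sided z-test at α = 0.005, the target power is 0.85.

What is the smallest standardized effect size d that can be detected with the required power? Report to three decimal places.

d ≈ 0.530

Need Φ(δ − 2.807) = 0.85, so δ = 2.807 + 1.036 = 3.843.
(The second rejection-region term Φ(−δ − z_{α/2}) is negligible and dropped.)
δ = d·√(n/2) ⇒ d = δ/√(n/2) = 3.843/√(105/2) = 0.5304.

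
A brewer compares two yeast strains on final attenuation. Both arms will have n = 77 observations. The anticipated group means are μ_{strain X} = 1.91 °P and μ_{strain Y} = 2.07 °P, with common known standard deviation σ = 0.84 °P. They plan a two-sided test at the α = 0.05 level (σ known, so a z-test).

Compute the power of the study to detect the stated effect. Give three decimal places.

Power ≈ 0.219

Standardized effect: d = |μ_{strain X} − μ_{strain Y}| / σ = |1.91 − 2.07| / 0.84 = 0.1905
Noncentrality parameter: δ = d·√(n/2) = 0.1905 × √(77/2) = 1.1819
Two-sided α = 0.05 → critical value z_{0.025} = 1.960.
Power = Φ(δ − 1.960) + Φ(−δ − 1.960) = Φ(-0.778) + Φ(-3.142) = 0.2183 + 0.0008 = 0.2191.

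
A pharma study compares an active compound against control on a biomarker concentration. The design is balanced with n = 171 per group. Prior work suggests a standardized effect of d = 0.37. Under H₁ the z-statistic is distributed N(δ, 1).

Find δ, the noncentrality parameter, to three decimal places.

δ ≈ 3.421

δ = d·√(n/2) = 0.37 × √(171/2) = 3.4212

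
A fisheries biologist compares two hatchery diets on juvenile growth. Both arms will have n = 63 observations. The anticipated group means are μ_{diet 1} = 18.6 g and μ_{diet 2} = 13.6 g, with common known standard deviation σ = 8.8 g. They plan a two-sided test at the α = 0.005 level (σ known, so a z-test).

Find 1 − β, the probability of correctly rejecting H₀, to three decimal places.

Standardized effect: d = |μ_{diet 1} − μ_{diet 2}| / σ = |18.6 − 13.6| / 8.8 = 0.5682
Noncentrality parameter: δ = d·√(n/2) = 0.5682 × √(63/2) = 3.1889
Critical value for a two-sided test at α = 0.005: z_{α/2} = 2.807.
Power = Φ(δ − 2.807) + Φ(−δ − 2.807) = Φ(0.382) + Φ(-5.996) = 0.6487 + 0.0000 = 0.6487.

Power ≈ 0.649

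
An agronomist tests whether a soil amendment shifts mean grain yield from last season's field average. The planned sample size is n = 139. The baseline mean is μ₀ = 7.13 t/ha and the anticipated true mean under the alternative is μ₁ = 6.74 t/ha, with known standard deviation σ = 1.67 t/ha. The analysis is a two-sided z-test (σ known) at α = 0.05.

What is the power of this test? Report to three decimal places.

Power ≈ 0.786

Standardized effect: d = |μ₁ − μ₀| / σ = |6.74 − 7.13| / 1.67 = 0.2335
Noncentrality parameter: δ = d·√n = 0.2335 × √139 = 2.7533
Two-sided α = 0.05 → critical value z_{0.025} = 1.960.
Power = Φ(δ − 1.960) + Φ(−δ − 1.960) = Φ(0.793) + Φ(-4.713) = 0.7862 + 0.0000 = 0.7862.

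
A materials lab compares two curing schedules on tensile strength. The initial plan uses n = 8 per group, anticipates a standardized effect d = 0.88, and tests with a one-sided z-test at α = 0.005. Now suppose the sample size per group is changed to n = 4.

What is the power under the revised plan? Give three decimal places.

With n = 4 per group: δ = d·√(n/2) = 0.88 × √(4/2) = 1.2445. Critical value z_{0.005} = 2.576.
Revised power = P(Z > 2.576 − δ) = Φ(-1.331) = 0.0915.

Power ≈ 0.092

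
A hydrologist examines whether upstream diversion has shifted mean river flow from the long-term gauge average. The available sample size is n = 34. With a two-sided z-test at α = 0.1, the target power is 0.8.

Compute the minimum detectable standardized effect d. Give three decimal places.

Required noncentrality: δ = z_{0.05} + z_{0.20} = 1.645 + 0.842 = 2.486.
(Lower-tail contribution to power is negligible for δ > 0.)
δ = d·√n ⇒ d = δ/√n = 2.486/√34 = 0.4264.

d ≈ 0.426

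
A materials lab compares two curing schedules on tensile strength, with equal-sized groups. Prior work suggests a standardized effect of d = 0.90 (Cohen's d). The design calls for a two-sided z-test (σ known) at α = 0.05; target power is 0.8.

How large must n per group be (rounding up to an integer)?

Set Φ(δ − 1.960) = 0.8; then δ − 1.960 = Φ⁻¹(0.8) = 0.842, giving δ = 2.802.
(Ignoring the negligible lower-tail rejection probability gives the usual closed-form inversion.)
δ = d·√(n/2) ⇒ n = 2(δ/d)² = 2 × (2.802 / 0.90)² = 19.38.
Round up to the next whole unit.

n = 20 per group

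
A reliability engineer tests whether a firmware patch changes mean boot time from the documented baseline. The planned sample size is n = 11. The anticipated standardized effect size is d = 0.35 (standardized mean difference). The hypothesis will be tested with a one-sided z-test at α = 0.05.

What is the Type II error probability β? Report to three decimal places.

Noncentrality parameter: δ = d·√n = 0.35 × √11 = 1.1608
Critical value for a one-sided test at α = 0.05: z_α = 1.645.
Power = Φ(δ − 1.645) = Φ(-0.484) = 0.3142.
Type II error: β = 1 − power = 1 − 0.3142 = 0.6858.

β ≈ 0.686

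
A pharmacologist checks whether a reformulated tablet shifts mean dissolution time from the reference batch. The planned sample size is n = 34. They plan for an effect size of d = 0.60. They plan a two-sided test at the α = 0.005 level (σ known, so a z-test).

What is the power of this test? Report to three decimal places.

Power ≈ 0.755

Noncentrality parameter: δ = d·√n = 0.60 × √34 = 3.4986
Critical value for a two-sided test at α = 0.005: z_{α/2} = 2.807.
Power = Φ(δ − 2.807) + Φ(−δ − 2.807) = Φ(0.692) + Φ(-6.306) = 0.7554 + 0.0000 = 0.7554.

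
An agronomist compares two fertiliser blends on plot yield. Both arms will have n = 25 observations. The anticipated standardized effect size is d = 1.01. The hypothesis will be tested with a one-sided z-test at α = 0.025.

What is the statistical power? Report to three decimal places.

Noncentrality parameter: δ = d·√(n/2) = 1.01 × √(25/2) = 3.5709
Critical value for a one-sided test at α = 0.025: z_α = 1.960.
Power = P(Z > 1.960 − δ) = Φ(1.611) = 0.9464.

Power ≈ 0.946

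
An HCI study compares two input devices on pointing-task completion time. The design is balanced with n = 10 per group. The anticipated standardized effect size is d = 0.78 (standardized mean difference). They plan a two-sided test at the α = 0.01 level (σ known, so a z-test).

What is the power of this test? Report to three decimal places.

Power ≈ 0.203

Noncentrality parameter: δ = d·√(n/2) = 0.78 × √(10/2) = 1.7441
Critical value for a two-sided test at α = 0.01: z_{α/2} = 2.576.
Power = Φ(δ − 2.576) + Φ(−δ − 2.576) = Φ(-0.832) + Φ(-4.320) = 0.2028 + 0.0000 = 0.2028.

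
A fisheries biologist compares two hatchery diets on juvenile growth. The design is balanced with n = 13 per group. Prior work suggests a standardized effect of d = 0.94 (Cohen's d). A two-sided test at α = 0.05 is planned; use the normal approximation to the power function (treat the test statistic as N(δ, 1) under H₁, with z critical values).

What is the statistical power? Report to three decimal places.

Noncentrality parameter: δ = d·√(n/2) = 0.94 × √(13/2) = 2.3965
Two-sided α = 0.05 → critical value z_{0.025} = 1.960.
Power = Φ(δ − 1.960) + Φ(−δ − 1.960) = Φ(0.437) + Φ(-4.357) = 0.6688 + 0.0000 = 0.6688.

Power ≈ 0.669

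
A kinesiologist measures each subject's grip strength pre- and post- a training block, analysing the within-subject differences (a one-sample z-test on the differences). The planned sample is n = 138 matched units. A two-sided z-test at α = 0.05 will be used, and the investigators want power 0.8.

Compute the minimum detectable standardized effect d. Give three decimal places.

Need Φ(δ − 1.960) = 0.8, so δ = 1.960 + 0.842 = 2.802.
(Lower-tail contribution to power is negligible for δ > 0.)
δ = d·√n ⇒ d = δ/√n = 2.802/√138 = 0.2385.

d ≈ 0.238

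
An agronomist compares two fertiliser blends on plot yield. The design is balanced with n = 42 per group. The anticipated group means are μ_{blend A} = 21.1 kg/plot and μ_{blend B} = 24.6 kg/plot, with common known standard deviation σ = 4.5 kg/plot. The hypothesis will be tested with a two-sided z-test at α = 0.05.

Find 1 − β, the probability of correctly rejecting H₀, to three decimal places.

Power ≈ 0.946

Standardized effect: d = |μ_{blend A} − μ_{blend B}| / σ = |21.1 − 24.6| / 4.5 = 0.7778
Noncentrality parameter: δ = d·√(n/2) = 0.7778 × √(42/2) = 3.5642
Critical value for a two-sided test at α = 0.05: z_{α/2} = 1.960.
Power = Φ(δ − 1.960) + Φ(−δ − 1.960) = Φ(1.604) + Φ(-5.524) = 0.9457 + 0.0000 = 0.9457.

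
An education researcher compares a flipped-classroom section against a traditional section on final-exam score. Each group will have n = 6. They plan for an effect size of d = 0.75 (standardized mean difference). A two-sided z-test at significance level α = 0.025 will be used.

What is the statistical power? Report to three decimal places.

Noncentrality parameter: λ = d·√(n/2) = 0.75 × √(6/2) = 1.2990
Critical value for a two-sided test at α = 0.025: z_{α/2} = 2.241.
Power = Φ(λ − 2.241) + Φ(−λ − 2.241) = Φ(-0.942) + Φ(-3.540) = 0.1730 + 0.0002 = 0.1732.

Power ≈ 0.173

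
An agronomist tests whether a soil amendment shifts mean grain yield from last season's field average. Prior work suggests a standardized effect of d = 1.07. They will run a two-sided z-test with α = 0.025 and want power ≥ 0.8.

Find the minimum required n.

Set Φ(δ − 2.241) = 0.8; then δ − 2.241 = Φ⁻¹(0.8) = 0.842, giving δ = 3.083.
(Ignoring the negligible lower-tail rejection probability gives the usual closed-form inversion.)
δ = d·√n ⇒ n = (δ/d)² = (3.083 / 1.07)² = 8.30.
Rounding up, n = 9.

n = 9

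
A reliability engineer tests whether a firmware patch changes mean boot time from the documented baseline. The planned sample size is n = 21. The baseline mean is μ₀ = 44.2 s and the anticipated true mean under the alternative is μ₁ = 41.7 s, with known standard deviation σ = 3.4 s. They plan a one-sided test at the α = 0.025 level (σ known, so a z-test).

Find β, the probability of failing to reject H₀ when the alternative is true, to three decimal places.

β ≈ 0.079

Standardized effect: d = |μ₁ − μ₀| / σ = |41.7 − 44.2| / 3.4 = 0.7353
Noncentrality parameter: δ = d·√n = 0.7353 × √21 = 3.3695
One-sided α = 0.025 → critical value z_{0.025} = 1.960.
Power = Φ(δ − 1.960) = Φ(1.410) = 0.9207.
Type II error: β = 1 − power = 1 − 0.9207 = 0.0793.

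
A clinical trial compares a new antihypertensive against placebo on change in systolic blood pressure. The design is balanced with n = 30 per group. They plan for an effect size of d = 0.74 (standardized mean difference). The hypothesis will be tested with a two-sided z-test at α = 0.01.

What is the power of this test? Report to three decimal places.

Power ≈ 0.614

Noncentrality parameter: δ = d·√(n/2) = 0.74 × √(30/2) = 2.8660
Critical value for a two-sided test at α = 0.01: z_{α/2} = 2.576.
Power = Φ(δ − 2.576) + Φ(−δ − 2.576) = Φ(0.290) + Φ(-5.442) = 0.6142 + 0.0000 = 0.6142.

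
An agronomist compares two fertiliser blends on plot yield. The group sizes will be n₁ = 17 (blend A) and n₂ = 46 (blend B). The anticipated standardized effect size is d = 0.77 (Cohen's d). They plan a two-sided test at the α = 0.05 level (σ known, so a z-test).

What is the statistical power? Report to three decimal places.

Power ≈ 0.774

Noncentrality parameter: δ = d / √(1/n₁ + 1/n₂) = 0.77 / √(1/17 + 1/46) = 2.7128
Two-sided α = 0.05 → critical value z_{0.025} = 1.960.
Power = Φ(δ − 1.960) + Φ(−δ − 1.960) = Φ(0.753) + Φ(-4.673) = 0.7742 + 0.0000 = 0.7742.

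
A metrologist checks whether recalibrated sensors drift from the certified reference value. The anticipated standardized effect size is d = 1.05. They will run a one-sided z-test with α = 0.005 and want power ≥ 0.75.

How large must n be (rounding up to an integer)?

n = 10

Set Φ(δ − 2.576) = 0.75; then δ − 2.576 = Φ⁻¹(0.75) = 0.674, giving δ = 3.250.
δ = d·√n ⇒ n = (δ/d)² = (3.250 / 1.05)² = 9.58.
Round up to the next whole unit.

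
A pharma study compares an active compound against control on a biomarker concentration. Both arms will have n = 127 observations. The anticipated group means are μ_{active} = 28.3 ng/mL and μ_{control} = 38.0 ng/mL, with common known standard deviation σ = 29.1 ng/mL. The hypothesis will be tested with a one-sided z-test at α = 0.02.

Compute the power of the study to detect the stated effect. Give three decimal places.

Power ≈ 0.727

Standardized effect: d = |μ_{active} − μ_{control}| / σ = |28.3 − 38.0| / 29.1 = 0.3333
Noncentrality parameter: λ = d·√(n/2) = 0.3333 × √(127/2) = 2.6562
One-sided α = 0.02 → critical value z_{0.02} = 2.054.
Power = Φ(λ − 2.054) = Φ(0.602) = 0.7266.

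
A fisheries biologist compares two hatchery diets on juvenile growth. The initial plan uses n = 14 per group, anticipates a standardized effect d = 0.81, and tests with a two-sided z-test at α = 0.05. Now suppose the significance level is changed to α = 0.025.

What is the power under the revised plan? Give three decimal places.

Power ≈ 0.461

δ = d·√(n/2) = 0.81 × √(14/2) = 2.1431 (unchanged). New critical value: z_{0.0125} = 2.241.
Revised power = Φ(δ − 2.241) + Φ(−δ − 2.241) = Φ(-0.098) + Φ(-4.384) = 0.4608 + 0.0000 = 0.4608.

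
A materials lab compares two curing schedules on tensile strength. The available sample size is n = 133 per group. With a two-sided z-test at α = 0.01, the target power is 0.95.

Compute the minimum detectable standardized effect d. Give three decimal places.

Required noncentrality: δ = z_{0.005} + z_{0.05} = 2.576 + 1.645 = 4.221.
(Lower-tail contribution to power is negligible for δ > 0.)
δ = d·√(n/2) ⇒ d = δ/√(n/2) = 4.221/√(133/2) = 0.5176.

d ≈ 0.518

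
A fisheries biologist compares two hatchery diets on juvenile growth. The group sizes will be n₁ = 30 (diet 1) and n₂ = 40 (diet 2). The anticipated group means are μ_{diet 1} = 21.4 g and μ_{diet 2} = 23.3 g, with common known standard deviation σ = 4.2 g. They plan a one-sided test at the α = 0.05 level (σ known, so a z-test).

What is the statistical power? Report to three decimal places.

Standardized effect: d = |μ_{diet 1} − μ_{diet 2}| / σ = |21.4 − 23.3| / 4.2 = 0.4524
Noncentrality parameter: δ = d / √(1/n₁ + 1/n₂) = 0.4524 / √(1/30 + 1/40) = 1.8730
Critical value for a one-sided test at α = 0.05: z_α = 1.645.
Power = P(Z > 1.645 − δ) = Φ(0.228) = 0.5902.

Power ≈ 0.590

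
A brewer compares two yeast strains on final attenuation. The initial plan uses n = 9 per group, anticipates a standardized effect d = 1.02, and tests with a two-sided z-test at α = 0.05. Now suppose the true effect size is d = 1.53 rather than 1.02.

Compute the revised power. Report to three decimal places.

With d = 1.53: δ = d·√(n/2) = 1.53 × √(9/2) = 3.2456. Critical value z_{0.025} = 1.960.
Revised power = Φ(δ − 1.960) + Φ(−δ − 1.960) = Φ(1.286) + Φ(-5.206) = 0.9007 + 0.0000 = 0.9007.

Power ≈ 0.901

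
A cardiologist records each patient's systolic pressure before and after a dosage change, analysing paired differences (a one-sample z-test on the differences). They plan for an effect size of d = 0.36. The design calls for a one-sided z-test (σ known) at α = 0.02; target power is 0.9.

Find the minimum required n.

n = 86

For power 0.9 need Φ(δ − z_{0.02}) = 0.9, so δ = z_{0.02} + z_{0.10} = 2.054 + 1.282 = 3.335.
δ = d·√n ⇒ n = (δ/d)² = (3.335 / 0.36)² = 85.84.
Rounding up, n = 86.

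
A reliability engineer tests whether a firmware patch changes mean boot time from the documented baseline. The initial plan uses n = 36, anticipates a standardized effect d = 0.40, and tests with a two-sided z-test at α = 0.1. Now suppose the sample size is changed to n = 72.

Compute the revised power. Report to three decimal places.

Power ≈ 0.960

With n = 72: δ = d·√n = 0.40 × √72 = 3.3941. Critical value z_{0.05} = 1.645.
Revised power = Φ(δ − 1.645) + Φ(−δ − 1.645) = Φ(1.749) + Φ(-5.039) = 0.9599 + 0.0000 = 0.9599.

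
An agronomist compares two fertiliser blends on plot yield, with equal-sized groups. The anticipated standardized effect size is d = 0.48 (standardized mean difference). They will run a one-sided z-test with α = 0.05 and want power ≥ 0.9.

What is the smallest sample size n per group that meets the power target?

n = 75 per group

Set Φ(δ − 1.645) = 0.9; then δ − 1.645 = Φ⁻¹(0.9) = 1.282, giving δ = 2.926.
δ = d·√(n/2) ⇒ n = 2(δ/d)² = 2 × (2.926 / 0.48)² = 74.34.
Round up to the next whole unit.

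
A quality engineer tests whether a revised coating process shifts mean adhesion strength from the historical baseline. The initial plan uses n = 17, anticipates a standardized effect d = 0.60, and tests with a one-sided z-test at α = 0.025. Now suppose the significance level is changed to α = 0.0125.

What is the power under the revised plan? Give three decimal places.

Power ≈ 0.592

δ = d·√n = 0.60 × √17 = 2.4739 (unchanged). New critical value: z_{0.0125} = 2.241.
Revised power = P(Z > 2.241 − δ) = Φ(0.232) = 0.5919.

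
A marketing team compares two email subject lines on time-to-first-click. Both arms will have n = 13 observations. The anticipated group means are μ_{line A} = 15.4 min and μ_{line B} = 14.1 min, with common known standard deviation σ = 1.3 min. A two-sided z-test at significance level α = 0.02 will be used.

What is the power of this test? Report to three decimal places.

Standardized effect: d = |μ_{line A} − μ_{line B}| / σ = |15.4 − 14.1| / 1.3 = 1.0000
Noncentrality parameter: λ = d·√(n/2) = 1.0000 × √(13/2) = 2.5495
Critical value for a two-sided test at α = 0.02: z_{α/2} = 2.326.
Power = Φ(λ − 2.326) + Φ(−λ − 2.326) = Φ(0.223) + Φ(-4.876) = 0.5883 + 0.0000 = 0.5883.

Power ≈ 0.588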